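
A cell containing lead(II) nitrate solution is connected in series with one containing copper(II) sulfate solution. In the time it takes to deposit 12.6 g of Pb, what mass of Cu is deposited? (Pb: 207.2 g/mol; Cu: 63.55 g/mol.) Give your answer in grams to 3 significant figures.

n(Pb) = 12.6 / 207.2 = 0.06081 mol
Pb²⁺ + 2e⁻ → Pb, so n(e⁻) = 2 × 0.06081 = 0.1216 mol
Same current for the same time ⇒ same n(e⁻) = 0.1216 mol in both cells.
Cu²⁺ + 2e⁻ → Cu, so n(Cu) = 0.1216 / 2 = 0.06080 mol
m(Cu) = 0.06080 × 63.55 = 3.86 g

3.86 g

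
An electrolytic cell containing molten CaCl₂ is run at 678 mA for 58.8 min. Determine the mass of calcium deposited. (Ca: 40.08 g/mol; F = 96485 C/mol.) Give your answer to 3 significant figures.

0.497 g

Q = 0.678 A × 3528 s = 2392 C
n(e⁻) = Q/F = 2392/96485 = 0.02479 mol
Ca²⁺ + 2e⁻ → Ca, so n(Ca) = 0.02479 / 2 = 0.01240 mol
m = 0.01240 × 40.08 = 0.497 g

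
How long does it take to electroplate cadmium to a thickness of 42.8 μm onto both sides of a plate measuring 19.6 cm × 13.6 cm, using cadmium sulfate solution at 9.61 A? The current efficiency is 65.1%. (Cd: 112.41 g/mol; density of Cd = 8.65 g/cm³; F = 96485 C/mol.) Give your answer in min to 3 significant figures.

Plated area = 2 × 19.6 × 13.6 = 533.1 cm²
Volume = 533.1 × 42.8×10⁻⁴ cm = 2.282 cm³
m(Cd) = 2.282 × 8.65 = 19.74 g
n(Cd) = 19.74 / 112.41 = 0.1756 mol; n(e⁻) = 2 × 0.1756 = 0.3512 mol
Q = 0.3512 × 96485 / 0.651 = 52050 C
t = 52050 / 9.61 = 5416 s = 90.3 min

90.3 min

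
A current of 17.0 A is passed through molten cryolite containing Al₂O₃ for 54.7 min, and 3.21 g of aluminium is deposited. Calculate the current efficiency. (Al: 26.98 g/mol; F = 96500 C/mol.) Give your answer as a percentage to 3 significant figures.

Q = 17.0 × 3282 = 55790 C
n(e⁻) = 55790 / 96500 = 0.5781 mol
Al³⁺ + 3e⁻ → Al, so theoretical n(Al) = 0.1927 mol → 5.199 g
Efficiency = 3.21 / 5.199 = 0.6174 = 61.7%

61.7%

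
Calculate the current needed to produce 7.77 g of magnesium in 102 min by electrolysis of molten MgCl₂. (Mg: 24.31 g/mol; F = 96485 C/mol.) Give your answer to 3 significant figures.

10.1 A

n(Mg) = 7.77 / 24.31 = 0.3196 mol
Mg²⁺ + 2e⁻ → Mg, so n(e⁻) = 2 × 0.3196 = 0.6392 mol
Q = 0.6392 × 96485 = 61670 C
I = Q / t = 61670 / 6120 s = 10.1 A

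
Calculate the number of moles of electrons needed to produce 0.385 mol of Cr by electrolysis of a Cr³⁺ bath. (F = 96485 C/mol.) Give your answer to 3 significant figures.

Cr³⁺ + 3e⁻ → Cr, so n(e⁻) = 3 × 0.385 = 1.155 mol

1.16 mol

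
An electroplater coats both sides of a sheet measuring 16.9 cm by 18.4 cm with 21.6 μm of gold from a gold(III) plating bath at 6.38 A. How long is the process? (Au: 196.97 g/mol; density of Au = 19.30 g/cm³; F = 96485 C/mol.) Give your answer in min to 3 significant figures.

99.5 min

Plated area = 2 × 16.9 × 18.4 = 621.9 cm²
Volume = 621.9 × 21.6×10⁻⁴ cm = 1.343 cm³
m(Au) = 1.343 × 19.30 = 25.92 g
n(Au) = 25.92 / 196.97 = 0.1316 mol; n(e⁻) = 3 × 0.1316 = 0.3948 mol
Q = 0.3948 × 96485 = 38090 C
t = 38090 / 6.38 = 5970 s = 99.5 min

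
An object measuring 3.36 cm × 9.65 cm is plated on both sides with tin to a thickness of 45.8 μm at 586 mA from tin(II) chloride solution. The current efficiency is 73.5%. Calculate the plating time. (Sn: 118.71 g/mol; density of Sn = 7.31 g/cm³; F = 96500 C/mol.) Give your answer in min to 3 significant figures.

Plated area = 2 × 3.36 × 9.65 = 64.85 cm²
Volume = 64.85 × 45.8×10⁻⁴ cm = 0.2970 cm³
m(Sn) = 0.2970 × 7.31 = 2.171 g
n(Sn) = 2.171 / 118.71 = 0.01829 mol; n(e⁻) = 2 × 0.01829 = 0.03658 mol
Q = 0.03658 × 96500 / 0.735 = 4803 C
t = 4803 / 0.586 = 8196 s = 137 min

137 min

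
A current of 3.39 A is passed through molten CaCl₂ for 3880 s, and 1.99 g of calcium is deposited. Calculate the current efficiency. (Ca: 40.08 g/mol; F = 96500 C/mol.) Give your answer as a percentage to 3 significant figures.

72.9%

Q = 3.39 × 3880 = 13150 C
n(e⁻) = 13150 / 96500 = 0.1363 mol
Ca²⁺ + 2e⁻ → Ca, so theoretical n(Ca) = 0.06815 mol → 2.731 g
Efficiency = 1.99 / 2.731 = 0.7287 = 72.9%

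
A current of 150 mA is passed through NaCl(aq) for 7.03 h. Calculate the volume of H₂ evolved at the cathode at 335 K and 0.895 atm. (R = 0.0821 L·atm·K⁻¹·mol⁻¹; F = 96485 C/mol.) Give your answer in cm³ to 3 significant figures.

Charge passed = 0.150 × 25308 = 3796 C
n(e⁻) = 3796 / 96485 = 0.03934 mol
2H⁺ + 2e⁻ → H₂, so n(H₂) = 0.03934 / 2 = 0.01967 mol
V = nRT/P = 0.01967 × 0.0821 × 335 / 0.895 = 0.6045 L
= 605 cm³

605 cm³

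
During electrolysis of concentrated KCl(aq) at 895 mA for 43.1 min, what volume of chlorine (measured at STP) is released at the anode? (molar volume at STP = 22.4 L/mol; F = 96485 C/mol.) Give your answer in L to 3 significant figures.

0.269 L

Charge passed = 0.895 × 2586 = 2314 C
Moles of electrons = 2314 / 96485 = 0.02398 mol
2Cl⁻ → Cl₂ + 2e⁻, so n(Cl₂) = 0.02398 / 2 = 0.01199 mol
V = 0.01199 × 22.4 = 0.2686 L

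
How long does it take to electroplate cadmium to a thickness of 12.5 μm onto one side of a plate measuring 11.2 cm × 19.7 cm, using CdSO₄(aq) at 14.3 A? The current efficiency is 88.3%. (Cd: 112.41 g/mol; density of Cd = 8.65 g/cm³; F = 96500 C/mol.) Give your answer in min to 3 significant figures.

Plated area = 11.2 × 19.7 = 220.6 cm²
Volume = 220.6 × 12.5×10⁻⁴ cm = 0.2758 cm³
m(Cd) = 0.2758 × 8.65 = 2.386 g
n(Cd) = 2.386 / 112.41 = 0.02123 mol; n(e⁻) = 2 × 0.02123 = 0.04246 mol
Q = 0.04246 × 96500 / 0.883 = 4640 C
t = 4640 / 14.3 = 324.5 s = 5.41 min

5.41 min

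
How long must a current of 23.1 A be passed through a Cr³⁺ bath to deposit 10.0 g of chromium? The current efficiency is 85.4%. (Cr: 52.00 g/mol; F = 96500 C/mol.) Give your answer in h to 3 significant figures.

0.784 h

n(Cr) = 10.0 / 52.00 = 0.1923 mol
Cr³⁺ + 3e⁻ → Cr, so n(e⁻) = 3 × 0.1923 = 0.5769 mol
Q = 0.5769 × 96500 / 0.854 = 65190 C
t = Q / I = 65190 / 23.1 = 2822 s = 0.784 h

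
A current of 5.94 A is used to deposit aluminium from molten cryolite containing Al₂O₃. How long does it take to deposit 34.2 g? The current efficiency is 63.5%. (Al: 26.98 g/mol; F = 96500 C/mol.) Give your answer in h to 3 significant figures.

27.0 h

n(Al) = 34.2 / 26.98 = 1.268 mol
Al³⁺ + 3e⁻ → Al, so n(e⁻) = 3 × 1.268 = 3.804 mol
Q = 3.804 × 96500 / 0.635 = 5.781×10^5 C
t = Q / I = 5.781×10^5 / 5.94 = 97320 s = 27.0 h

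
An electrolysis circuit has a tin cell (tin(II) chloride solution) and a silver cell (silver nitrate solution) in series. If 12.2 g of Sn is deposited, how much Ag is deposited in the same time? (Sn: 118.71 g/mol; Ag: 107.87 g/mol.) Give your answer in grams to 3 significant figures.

22.2 g

n(Sn) = 12.2 / 118.71 = 0.1028 mol
Sn²⁺ + 2e⁻ → Sn, so n(e⁻) = 2 × 0.1028 = 0.2056 mol
The cells are in series, so the same charge (and hence the same n(e⁻) = 0.2056 mol) passes through both.
Ag⁺ + e⁻ → Ag, so n(Ag) = 0.2056 mol
m(Ag) = 0.2056 × 107.87 = 22.2 g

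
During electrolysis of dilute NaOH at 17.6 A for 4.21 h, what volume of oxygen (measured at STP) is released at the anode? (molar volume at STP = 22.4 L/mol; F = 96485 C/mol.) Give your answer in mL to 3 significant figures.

Charge passed = 17.6 × 15156 = 2.667×10^5 C
n(e⁻) = Q/F = 2.667×10^5/96485 = 2.764 mol
2H₂O → O₂ + 4H⁺ + 4e⁻, so n(O₂) = 2.764 / 4 = 0.6910 mol
V = 0.6910 × 22.4 = 15.48 L
= 15500 mL

15500 mL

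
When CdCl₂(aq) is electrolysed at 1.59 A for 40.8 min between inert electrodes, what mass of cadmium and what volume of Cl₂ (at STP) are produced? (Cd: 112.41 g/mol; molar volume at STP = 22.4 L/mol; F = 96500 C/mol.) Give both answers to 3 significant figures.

Q = 1.59 × 2448 = 3892 C; n(e⁻) = 3892 / 96500 = 0.04033 mol
Cathode: Cd²⁺ + 2e⁻ → Cd → n(Cd) = 0.04033/2 = 0.02017 mol → 2.27 g
Anode: 2Cl⁻ → Cl₂ + 2e⁻ → n(Cl₂) = 0.04033/2 = 0.02017 mol → 0.452 L

2.27 g Cd; 0.452 L Cl₂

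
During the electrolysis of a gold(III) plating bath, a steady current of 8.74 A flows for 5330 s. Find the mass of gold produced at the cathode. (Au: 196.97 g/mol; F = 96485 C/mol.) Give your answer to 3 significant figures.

31.7 g

Charge passed = 8.74 × 5330 = 46580 C
Moles of electrons = 46580 / 96485 = 0.4828 mol
Au³⁺ + 3e⁻ → Au, so n(Au) = 0.4828 / 3 = 0.1609 mol
m = 0.1609 × 196.97 = 31.7 g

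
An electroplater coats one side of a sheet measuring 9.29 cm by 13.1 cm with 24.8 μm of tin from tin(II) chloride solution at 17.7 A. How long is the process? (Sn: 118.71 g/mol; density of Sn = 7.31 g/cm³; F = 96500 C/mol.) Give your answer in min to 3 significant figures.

3.38 min

Plated area = 9.29 × 13.1 = 121.7 cm²
Volume = 121.7 × 24.8×10⁻⁴ cm = 0.3018 cm³
m(Sn) = 0.3018 × 7.31 = 2.206 g
n(Sn) = 2.206 / 118.71 = 0.01858 mol; n(e⁻) = 2 × 0.01858 = 0.03716 mol
Q = 0.03716 × 96500 = 3586 C
t = 3586 / 17.7 = 202.6 s = 3.38 min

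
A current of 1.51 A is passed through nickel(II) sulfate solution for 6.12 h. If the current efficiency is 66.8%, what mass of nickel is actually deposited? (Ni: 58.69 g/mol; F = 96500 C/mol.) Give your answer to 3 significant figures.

6.76 g

Q = 1.51 × 22032 = 33270 C
n(e⁻) = 33270 / 96500 = 0.3448 mol
Ni²⁺ + 2e⁻ → Ni, so theoretical m(Ni) = 0.1724 × 58.69 = 10.12 g
Actual mass = 66.8% × 10.12 = 6.76 g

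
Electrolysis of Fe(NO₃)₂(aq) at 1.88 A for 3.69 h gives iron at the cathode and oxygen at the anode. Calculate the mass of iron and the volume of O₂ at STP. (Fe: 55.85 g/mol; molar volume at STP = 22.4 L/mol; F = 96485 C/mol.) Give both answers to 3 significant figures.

7.23 g Fe; 1.45 L O₂

Q = 1.88 × 13284 = 24970 C; n(e⁻) = 24970 / 96485 = 0.2588 mol
Cathode: Fe²⁺ + 2e⁻ → Fe → n(Fe) = 0.2588/2 = 0.1294 mol → 7.23 g
Anode: 2H₂O → O₂ + 4H⁺ + 4e⁻ → n(O₂) = 0.2588/4 = 0.06470 mol → 1.45 L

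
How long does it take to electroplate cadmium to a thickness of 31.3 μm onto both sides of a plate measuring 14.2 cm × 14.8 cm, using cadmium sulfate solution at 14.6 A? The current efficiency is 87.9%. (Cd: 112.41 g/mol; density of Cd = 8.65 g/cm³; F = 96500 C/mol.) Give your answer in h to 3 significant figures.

Plated area = 2 × 14.2 × 14.8 = 420.3 cm²
Volume = 420.3 × 31.3×10⁻⁴ cm = 1.316 cm³
m(Cd) = 1.316 × 8.65 = 11.38 g
n(Cd) = 11.38 / 112.41 = 0.1012 mol; n(e⁻) = 2 × 0.1012 = 0.2024 mol
Q = 0.2024 × 96500 / 0.879 = 22220 C
t = 22220 / 14.6 = 1522 s = 0.423 h

0.423 h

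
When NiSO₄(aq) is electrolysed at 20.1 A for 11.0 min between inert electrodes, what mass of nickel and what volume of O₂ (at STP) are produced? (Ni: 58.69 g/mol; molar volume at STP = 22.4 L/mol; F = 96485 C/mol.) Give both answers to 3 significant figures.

4.03 g Ni; 0.770 L O₂

Q = 20.1 × 660 = 13270 C; n(e⁻) = 13270 / 96485 = 0.1375 mol
Cathode: Ni²⁺ + 2e⁻ → Ni → n(Ni) = 0.1375/2 = 0.06875 mol → 4.03 g
Anode: 2H₂O → O₂ + 4H⁺ + 4e⁻ → n(O₂) = 0.1375/4 = 0.03438 mol → 0.770 L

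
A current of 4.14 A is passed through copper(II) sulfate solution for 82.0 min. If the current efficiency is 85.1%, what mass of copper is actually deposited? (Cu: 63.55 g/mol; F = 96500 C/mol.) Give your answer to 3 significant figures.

5.71 g

Q = 4.14 × 4920 = 20370 C
n(e⁻) = 20370 / 96500 = 0.2111 mol
Cu²⁺ + 2e⁻ → Cu, so theoretical m(Cu) = 0.1056 × 63.55 = 6.711 g
Actual mass = 85.1% × 6.711 = 5.71 g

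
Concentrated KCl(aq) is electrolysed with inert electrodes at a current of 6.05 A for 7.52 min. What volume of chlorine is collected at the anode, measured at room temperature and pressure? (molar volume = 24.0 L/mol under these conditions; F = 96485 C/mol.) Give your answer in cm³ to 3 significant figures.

Q = It = 6.05 × 451.2 = 2730 C
n(e⁻) = Q/F = 2730/96485 = 0.02829 mol
2Cl⁻ → Cl₂ + 2e⁻, so n(Cl₂) = 0.02829 / 2 = 0.01415 mol
V = 0.01415 × 24.0 = 0.3396 L
= 340 cm³

340 cm³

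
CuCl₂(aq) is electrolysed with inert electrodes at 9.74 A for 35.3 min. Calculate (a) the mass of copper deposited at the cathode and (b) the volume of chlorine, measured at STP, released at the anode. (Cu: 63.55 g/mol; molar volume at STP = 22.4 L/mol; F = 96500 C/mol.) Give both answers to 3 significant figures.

Q = 9.74 × 2118 = 20630 C; n(e⁻) = 20630 / 96500 = 0.2138 mol
Cathode: Cu²⁺ + 2e⁻ → Cu → n(Cu) = 0.2138/2 = 0.1069 mol → 6.79 g
Anode: 2Cl⁻ → Cl₂ + 2e⁻ → n(Cl₂) = 0.2138/2 = 0.1069 mol → 2.39 L

6.79 g Cu; 2.39 L Cl₂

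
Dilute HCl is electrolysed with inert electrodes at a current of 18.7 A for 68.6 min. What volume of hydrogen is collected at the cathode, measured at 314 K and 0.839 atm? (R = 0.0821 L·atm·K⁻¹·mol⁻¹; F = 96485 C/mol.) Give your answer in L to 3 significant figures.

Q = It = 18.7 × 4116 = 76970 C
n(e⁻) = Q/F = 76970/96485 = 0.7977 mol
2H⁺ + 2e⁻ → H₂, so n(H₂) = 0.7977 / 2 = 0.3989 mol
V = nRT/P = 0.3989 × 0.0821 × 314 / 0.839 = 12.26 L

12.3 L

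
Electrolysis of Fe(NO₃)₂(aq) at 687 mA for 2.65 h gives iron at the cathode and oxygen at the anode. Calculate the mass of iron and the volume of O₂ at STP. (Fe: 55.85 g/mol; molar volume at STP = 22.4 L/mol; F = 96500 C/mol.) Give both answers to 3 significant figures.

Q = 0.687 × 9540 = 6554 C; n(e⁻) = 6554 / 96500 = 0.06792 mol
Cathode: Fe²⁺ + 2e⁻ → Fe → n(Fe) = 0.06792/2 = 0.03396 mol → 1.90 g
Anode: 2H₂O → O₂ + 4H⁺ + 4e⁻ → n(O₂) = 0.06792/4 = 0.01698 mol → 0.380 L

1.90 g Fe; 0.380 L O₂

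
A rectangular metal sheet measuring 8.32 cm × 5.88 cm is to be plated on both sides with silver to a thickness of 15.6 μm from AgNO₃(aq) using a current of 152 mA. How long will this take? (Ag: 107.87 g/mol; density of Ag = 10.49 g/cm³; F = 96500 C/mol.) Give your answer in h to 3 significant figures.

Plated area = 2 × 8.32 × 5.88 = 97.84 cm²
Volume = 97.84 × 15.6×10⁻⁴ cm = 0.1526 cm³
m(Ag) = 0.1526 × 10.49 = 1.601 g
n(Ag) = 1.601 / 107.87 = 0.01484 mol; n(e⁻) = 0.01484 mol
Q = 0.01484 × 96500 = 1432 C
t = 1432 / 0.152 = 9421 s = 2.62 h

2.62 h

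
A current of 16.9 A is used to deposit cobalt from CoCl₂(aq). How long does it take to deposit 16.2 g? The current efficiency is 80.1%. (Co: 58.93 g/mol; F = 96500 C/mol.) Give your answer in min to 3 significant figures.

n(Co) = 16.2 / 58.93 = 0.2749 mol
Co²⁺ + 2e⁻ → Co, so n(e⁻) = 2 × 0.2749 = 0.5498 mol
Q = 0.5498 × 96500 / 0.801 = 66240 C
t = Q / I = 66240 / 16.9 = 3920 s = 65.3 min

65.3 min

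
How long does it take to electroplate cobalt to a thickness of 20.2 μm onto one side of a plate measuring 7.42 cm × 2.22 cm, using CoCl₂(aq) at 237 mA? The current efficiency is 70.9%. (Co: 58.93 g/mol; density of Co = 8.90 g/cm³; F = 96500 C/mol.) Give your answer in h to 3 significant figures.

1.60 h

Plated area = 7.42 × 2.22 = 16.47 cm²
Volume = 16.47 × 20.2×10⁻⁴ cm = 0.03327 cm³
m(Co) = 0.03327 × 8.90 = 0.2961 g
n(Co) = 0.2961 / 58.93 = 0.005025 mol; n(e⁻) = 2 × 0.005025 = 0.01005 mol
Q = 0.01005 × 96500 / 0.709 = 1368 C
t = 1368 / 0.237 = 5772 s = 1.60 h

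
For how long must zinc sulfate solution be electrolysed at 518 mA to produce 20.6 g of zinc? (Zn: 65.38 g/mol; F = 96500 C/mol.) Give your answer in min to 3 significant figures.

1960 min

n(Zn) = 20.6 / 65.38 = 0.3151 mol
Zn²⁺ + 2e⁻ → Zn, so n(e⁻) = 2 × 0.3151 = 0.6302 mol
Q = 0.6302 × 96500 = 60810 C
t = Q / I = 60810 / 0.518 = 1.174×10^5 s = 1960 min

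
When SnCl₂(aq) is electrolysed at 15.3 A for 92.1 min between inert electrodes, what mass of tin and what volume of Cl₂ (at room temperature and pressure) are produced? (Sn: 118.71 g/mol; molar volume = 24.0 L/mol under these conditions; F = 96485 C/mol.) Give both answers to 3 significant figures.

Q = 15.3 × 5526 = 84550 C; n(e⁻) = 84550 / 96485 = 0.8763 mol
Cathode: Sn²⁺ + 2e⁻ → Sn → n(Sn) = 0.8763/2 = 0.4382 mol → 52.0 g
Anode: 2Cl⁻ → Cl₂ + 2e⁻ → n(Cl₂) = 0.8763/2 = 0.4382 mol → 10.5 L

52.0 g Sn; 10.5 L Cl₂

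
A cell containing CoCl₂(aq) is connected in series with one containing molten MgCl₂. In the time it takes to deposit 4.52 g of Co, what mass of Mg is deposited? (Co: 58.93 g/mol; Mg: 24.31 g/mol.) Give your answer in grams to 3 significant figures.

1.86 g

n(Co) = 4.52 / 58.93 = 0.07670 mol
Co²⁺ + 2e⁻ → Co, so n(e⁻) = 2 × 0.07670 = 0.1534 mol
In series, the same 0.1534 mol of electrons flows through the second cell.
Mg²⁺ + 2e⁻ → Mg, so n(Mg) = 0.1534 / 2 = 0.07670 mol
m(Mg) = 0.07670 × 24.31 = 1.86 g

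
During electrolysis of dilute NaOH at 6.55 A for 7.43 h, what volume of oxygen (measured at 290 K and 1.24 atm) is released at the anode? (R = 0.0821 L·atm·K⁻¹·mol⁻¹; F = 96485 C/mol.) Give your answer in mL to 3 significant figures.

8720 mL

Q = 6.55 A × 26748 s = 1.752×10^5 C
n(e⁻) = Q/F = 1.752×10^5/96485 = 1.816 mol
2H₂O → O₂ + 4H⁺ + 4e⁻, so n(O₂) = 1.816 / 4 = 0.4540 mol
V = nRT/P = 0.4540 × 0.0821 × 290 / 1.24 = 8.717 L
= 8720 mL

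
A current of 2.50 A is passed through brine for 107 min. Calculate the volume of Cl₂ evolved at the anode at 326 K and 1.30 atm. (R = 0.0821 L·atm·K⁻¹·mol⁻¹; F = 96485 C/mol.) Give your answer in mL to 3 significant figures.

Charge passed = 2.50 × 6420 = 16050 C
n(e⁻) = 16050 / 96485 = 0.1663 mol
2Cl⁻ → Cl₂ + 2e⁻, so n(Cl₂) = 0.1663 / 2 = 0.08315 mol
V = nRT/P = 0.08315 × 0.0821 × 326 / 1.30 = 1.712 L
= 1710 mL

1710 mL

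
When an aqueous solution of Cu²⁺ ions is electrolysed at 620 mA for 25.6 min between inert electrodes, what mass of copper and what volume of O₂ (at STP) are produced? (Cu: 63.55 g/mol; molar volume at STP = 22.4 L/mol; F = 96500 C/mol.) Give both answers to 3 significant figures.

Q = 0.620 × 1536 = 952.3 C; n(e⁻) = 952.3 / 96500 = 0.009868 mol
Cathode: Cu²⁺ + 2e⁻ → Cu → n(Cu) = 0.009868/2 = 0.004934 mol → 0.314 g
Anode: 2H₂O → O₂ + 4H⁺ + 4e⁻ → n(O₂) = 0.009868/4 = 0.002467 mol → 0.0553 L

0.314 g Cu; 0.0553 L O₂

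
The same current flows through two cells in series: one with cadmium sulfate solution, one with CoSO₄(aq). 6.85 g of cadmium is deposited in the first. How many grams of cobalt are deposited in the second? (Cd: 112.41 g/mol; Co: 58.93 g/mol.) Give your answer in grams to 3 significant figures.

3.59 g

n(Cd) = 6.85 / 112.41 = 0.06094 mol
Cd²⁺ + 2e⁻ → Cd, so n(e⁻) = 2 × 0.06094 = 0.1219 mol
In series, the same 0.1219 mol of electrons flows through the second cell.
Co²⁺ + 2e⁻ → Co, so n(Co) = 0.1219 / 2 = 0.06095 mol
m(Co) = 0.06095 × 58.93 = 3.59 g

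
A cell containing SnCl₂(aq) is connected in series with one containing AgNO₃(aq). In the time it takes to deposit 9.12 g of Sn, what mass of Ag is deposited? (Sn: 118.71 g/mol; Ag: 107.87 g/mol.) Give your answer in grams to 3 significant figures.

16.6 g

n(Sn) = 9.12 / 118.71 = 0.07683 mol
Sn²⁺ + 2e⁻ → Sn, so n(e⁻) = 2 × 0.07683 = 0.1537 mol
Same current for the same time ⇒ same n(e⁻) = 0.1537 mol in both cells.
Ag⁺ + e⁻ → Ag, so n(Ag) = 0.1537 mol
m(Ag) = 0.1537 × 107.87 = 16.6 g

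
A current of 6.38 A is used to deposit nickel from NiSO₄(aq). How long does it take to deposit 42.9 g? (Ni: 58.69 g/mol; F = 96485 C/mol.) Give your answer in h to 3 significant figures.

n(Ni) = 42.9 / 58.69 = 0.7310 mol
Ni²⁺ + 2e⁻ → Ni, so n(e⁻) = 2 × 0.7310 = 1.462 mol
Q = 1.462 × 96485 = 1.411×10^5 C
t = Q / I = 1.411×10^5 / 6.38 = 22120 s = 6.14 h

6.14 h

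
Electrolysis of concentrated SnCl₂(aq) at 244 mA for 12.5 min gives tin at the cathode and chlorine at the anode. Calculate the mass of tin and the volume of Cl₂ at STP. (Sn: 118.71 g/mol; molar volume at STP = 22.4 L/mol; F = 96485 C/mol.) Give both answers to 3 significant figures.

0.113 g Sn; 0.0212 L Cl₂

Q = 0.244 × 750 = 183.0 C; n(e⁻) = 183.0 / 96485 = 0.001897 mol
Cathode: Sn²⁺ + 2e⁻ → Sn → n(Sn) = 0.001897/2 = 9.485×10^-4 mol → 0.113 g
Anode: 2Cl⁻ → Cl₂ + 2e⁻ → n(Cl₂) = 0.001897/2 = 9.485×10^-4 mol → 0.0212 L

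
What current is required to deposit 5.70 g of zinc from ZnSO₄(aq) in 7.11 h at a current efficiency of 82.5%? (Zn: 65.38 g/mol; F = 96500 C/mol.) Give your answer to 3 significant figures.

n(Zn) = 5.70 / 65.38 = 0.08718 mol
Zn²⁺ + 2e⁻ → Zn, so n(e⁻) = 2 × 0.08718 = 0.1744 mol
Q = 0.1744 × 96500 / 0.825 = 20400 C
I = Q / t = 20400 / 25596 s = 0.797 A

0.797 A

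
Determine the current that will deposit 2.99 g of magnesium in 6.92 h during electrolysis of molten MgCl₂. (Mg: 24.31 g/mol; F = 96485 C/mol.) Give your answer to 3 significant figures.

n(Mg) = 2.99 / 24.31 = 0.1230 mol
Mg²⁺ + 2e⁻ → Mg, so n(e⁻) = 2 × 0.1230 = 0.2460 mol
Q = 0.2460 × 96485 = 23740 C
I = Q / t = 23740 / 24912 s = 0.953 A

0.953 A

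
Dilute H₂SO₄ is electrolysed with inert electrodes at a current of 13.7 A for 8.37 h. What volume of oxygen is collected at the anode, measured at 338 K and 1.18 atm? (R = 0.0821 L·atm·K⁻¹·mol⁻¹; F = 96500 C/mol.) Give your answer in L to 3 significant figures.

25.2 L

Q = It = 13.7 × 30132 = 4.128×10^5 C
Moles of electrons = 4.128×10^5 / 96500 = 4.278 mol
2H₂O → O₂ + 4H⁺ + 4e⁻, so n(O₂) = 4.278 / 4 = 1.070 mol
V = nRT/P = 1.070 × 0.0821 × 338 / 1.18 = 25.16 L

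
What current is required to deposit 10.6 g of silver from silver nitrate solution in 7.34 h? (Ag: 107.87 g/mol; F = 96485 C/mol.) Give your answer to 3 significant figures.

n(Ag) = 10.6 / 107.87 = 0.09827 mol
Ag⁺ + e⁻ → Ag, so n(e⁻) = 0.09827 mol
Q = 0.09827 × 96485 = 9482 C
I = Q / t = 9482 / 26424 s = 0.359 A

0.359 A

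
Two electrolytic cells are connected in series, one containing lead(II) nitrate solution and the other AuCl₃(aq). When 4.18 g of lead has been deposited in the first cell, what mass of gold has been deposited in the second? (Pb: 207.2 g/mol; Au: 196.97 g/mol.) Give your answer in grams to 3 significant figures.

n(Pb) = 4.18 / 207.2 = 0.02017 mol
Pb²⁺ + 2e⁻ → Pb, so n(e⁻) = 2 × 0.02017 = 0.04034 mol
In series, the same 0.04034 mol of electrons flows through the second cell.
Au³⁺ + 3e⁻ → Au, so n(Au) = 0.04034 / 3 = 0.01345 mol
m(Au) = 0.01345 × 196.97 = 2.65 g

2.65 g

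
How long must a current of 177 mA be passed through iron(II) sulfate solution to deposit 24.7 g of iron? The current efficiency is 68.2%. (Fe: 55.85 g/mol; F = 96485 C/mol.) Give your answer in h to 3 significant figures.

196 h

n(Fe) = 24.7 / 55.85 = 0.4423 mol
Fe²⁺ + 2e⁻ → Fe, so n(e⁻) = 2 × 0.4423 = 0.8846 mol
Q = 0.8846 × 96485 / 0.682 = 1.251×10^5 C
t = Q / I = 1.251×10^5 / 0.177 = 7.068×10^5 s = 196 h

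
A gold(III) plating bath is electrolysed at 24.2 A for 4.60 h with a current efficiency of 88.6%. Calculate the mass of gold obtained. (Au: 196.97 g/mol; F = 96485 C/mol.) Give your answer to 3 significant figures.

242 g

Q = 24.2 × 16560 = 4.008×10^5 C
n(e⁻) = 4.008×10^5 / 96485 = 4.154 mol
Au³⁺ + 3e⁻ → Au, so theoretical m(Au) = 1.385 × 196.97 = 272.8 g
Actual mass = 88.6% × 272.8 = 242 g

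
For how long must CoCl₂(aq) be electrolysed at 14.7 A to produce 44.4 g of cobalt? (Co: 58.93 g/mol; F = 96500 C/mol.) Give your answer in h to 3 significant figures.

2.75 h

n(Co) = 44.4 / 58.93 = 0.7534 mol
Co²⁺ + 2e⁻ → Co, so n(e⁻) = 2 × 0.7534 = 1.507 mol
Q = 1.507 × 96500 = 1.454×10^5 C
t = Q / I = 1.454×10^5 / 14.7 = 9891 s = 2.75 h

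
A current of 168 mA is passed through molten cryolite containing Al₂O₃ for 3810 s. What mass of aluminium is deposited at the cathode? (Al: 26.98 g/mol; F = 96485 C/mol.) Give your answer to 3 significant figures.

Q = 0.168 A × 3810 s = 640.1 C
n(e⁻) = Q/F = 640.1/96485 = 0.006634 mol
Al³⁺ + 3e⁻ → Al, so n(Al) = 0.006634 / 3 = 0.002211 mol
m = 0.002211 × 26.98 = 0.0597 g

0.0597 g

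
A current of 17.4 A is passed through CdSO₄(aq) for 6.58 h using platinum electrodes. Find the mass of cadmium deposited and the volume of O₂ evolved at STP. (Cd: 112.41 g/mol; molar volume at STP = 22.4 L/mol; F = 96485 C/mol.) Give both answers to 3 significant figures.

Q = 17.4 × 23688 = 4.122×10^5 C; n(e⁻) = 4.122×10^5 / 96485 = 4.272 mol
Cathode: Cd²⁺ + 2e⁻ → Cd → n(Cd) = 4.272/2 = 2.136 mol → 240 g
Anode: 2H₂O → O₂ + 4H⁺ + 4e⁻ → n(O₂) = 4.272/4 = 1.068 mol → 23.9 L

240 g Cd; 23.9 L O₂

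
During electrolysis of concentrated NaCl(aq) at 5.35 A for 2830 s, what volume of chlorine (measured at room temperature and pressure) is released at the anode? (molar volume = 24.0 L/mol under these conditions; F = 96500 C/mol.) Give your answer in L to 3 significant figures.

Charge passed = 5.35 × 2830 = 15140 C
n(e⁻) = 15140 / 96500 = 0.1569 mol
2Cl⁻ → Cl₂ + 2e⁻, so n(Cl₂) = 0.1569 / 2 = 0.07845 mol
V = 0.07845 × 24.0 = 1.883 L

1.88 L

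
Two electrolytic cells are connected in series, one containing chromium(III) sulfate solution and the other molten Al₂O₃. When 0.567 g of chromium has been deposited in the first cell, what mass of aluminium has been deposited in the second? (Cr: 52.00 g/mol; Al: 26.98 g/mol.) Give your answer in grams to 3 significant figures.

n(Cr) = 0.567 / 52.00 = 0.01090 mol
Cr³⁺ + 3e⁻ → Cr, so n(e⁻) = 3 × 0.01090 = 0.03270 mol
In series, the same 0.03270 mol of electrons flows through the second cell.
Al³⁺ + 3e⁻ → Al, so n(Al) = 0.03270 / 3 = 0.01090 mol
m(Al) = 0.01090 × 26.98 = 0.294 g

0.294 g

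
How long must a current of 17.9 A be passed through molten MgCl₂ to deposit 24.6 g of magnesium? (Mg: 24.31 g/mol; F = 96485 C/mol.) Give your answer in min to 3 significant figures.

182 min

n(Mg) = 24.6 / 24.31 = 1.012 mol
Mg²⁺ + 2e⁻ → Mg, so n(e⁻) = 2 × 1.012 = 2.024 mol
Q = 2.024 × 96485 = 1.953×10^5 C
t = Q / I = 1.953×10^5 / 17.9 = 10910 s = 182 min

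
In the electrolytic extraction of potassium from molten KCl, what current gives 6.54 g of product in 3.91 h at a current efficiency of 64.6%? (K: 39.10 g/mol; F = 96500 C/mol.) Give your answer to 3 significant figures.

n(K) = 6.54 / 39.10 = 0.1673 mol
K⁺ + e⁻ → K, so n(e⁻) = 0.1673 mol
Q = 0.1673 × 96500 / 0.646 = 24990 C
I = Q / t = 24990 / 14076 s = 1.78 A

1.78 A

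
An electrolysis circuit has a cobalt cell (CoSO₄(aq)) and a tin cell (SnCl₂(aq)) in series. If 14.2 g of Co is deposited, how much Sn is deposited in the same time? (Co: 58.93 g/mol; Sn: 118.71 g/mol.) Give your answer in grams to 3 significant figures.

28.6 g

n(Co) = 14.2 / 58.93 = 0.2410 mol
Co²⁺ + 2e⁻ → Co, so n(e⁻) = 2 × 0.2410 = 0.4820 mol
Same current for the same time ⇒ same n(e⁻) = 0.4820 mol in both cells.
Sn²⁺ + 2e⁻ → Sn, so n(Sn) = 0.4820 / 2 = 0.2410 mol
m(Sn) = 0.2410 × 118.71 = 28.6 g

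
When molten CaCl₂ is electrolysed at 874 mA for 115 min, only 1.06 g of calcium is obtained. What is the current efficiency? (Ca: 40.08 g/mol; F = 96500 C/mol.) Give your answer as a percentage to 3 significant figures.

84.6%

Q = 0.874 × 6900 = 6031 C
n(e⁻) = 6031 / 96500 = 0.06250 mol
Ca²⁺ + 2e⁻ → Ca, so theoretical n(Ca) = 0.03125 mol → 1.253 g
Efficiency = 1.06 / 1.253 = 0.8460 = 84.6%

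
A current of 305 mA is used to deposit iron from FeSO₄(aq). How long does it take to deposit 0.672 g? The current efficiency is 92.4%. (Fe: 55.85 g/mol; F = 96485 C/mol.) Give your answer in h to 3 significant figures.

n(Fe) = 0.672 / 55.85 = 0.01203 mol
Fe²⁺ + 2e⁻ → Fe, so n(e⁻) = 2 × 0.01203 = 0.02406 mol
Q = 0.02406 × 96485 / 0.924 = 2512 C
t = Q / I = 2512 / 0.305 = 8236 s = 2.29 h

2.29 h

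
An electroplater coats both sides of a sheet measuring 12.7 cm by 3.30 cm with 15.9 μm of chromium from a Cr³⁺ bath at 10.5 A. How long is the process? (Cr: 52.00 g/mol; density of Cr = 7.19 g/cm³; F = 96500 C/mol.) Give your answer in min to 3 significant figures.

8.47 min

Plated area = 2 × 12.7 × 3.30 = 83.82 cm²
Volume = 83.82 × 15.9×10⁻⁴ cm = 0.1333 cm³
m(Cr) = 0.1333 × 7.19 = 0.9584 g
n(Cr) = 0.9584 / 52.00 = 0.01843 mol; n(e⁻) = 3 × 0.01843 = 0.05529 mol
Q = 0.05529 × 96500 = 5335 C
t = 5335 / 10.5 = 508.1 s = 8.47 min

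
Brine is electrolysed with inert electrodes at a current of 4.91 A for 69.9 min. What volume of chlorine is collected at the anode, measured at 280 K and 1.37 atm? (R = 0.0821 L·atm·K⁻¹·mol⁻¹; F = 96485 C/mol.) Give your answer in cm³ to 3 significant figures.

Q = It = 4.91 × 4194 = 20590 C
n(e⁻) = Q/F = 20590/96485 = 0.2134 mol
2Cl⁻ → Cl₂ + 2e⁻, so n(Cl₂) = 0.2134 / 2 = 0.1067 mol
V = nRT/P = 0.1067 × 0.0821 × 280 / 1.37 = 1.790 L
= 1790 cm³

1790 cm³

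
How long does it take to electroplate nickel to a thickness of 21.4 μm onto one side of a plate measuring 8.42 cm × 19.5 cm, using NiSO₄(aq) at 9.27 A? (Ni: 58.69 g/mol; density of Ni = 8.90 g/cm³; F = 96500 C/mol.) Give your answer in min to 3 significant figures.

18.5 min

Plated area = 8.42 × 19.5 = 164.2 cm²
Volume = 164.2 × 21.4×10⁻⁴ cm = 0.3514 cm³
m(Ni) = 0.3514 × 8.90 = 3.127 g
n(Ni) = 3.127 / 58.69 = 0.05328 mol; n(e⁻) = 2 × 0.05328 = 0.1066 mol
Q = 0.1066 × 96500 = 10290 C
t = 10290 / 9.27 = 1110 s = 18.5 min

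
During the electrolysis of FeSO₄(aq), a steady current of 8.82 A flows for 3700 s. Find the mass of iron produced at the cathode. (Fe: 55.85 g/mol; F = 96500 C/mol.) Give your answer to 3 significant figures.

9.44 g

Q = 8.82 A × 3700 s = 32630 C
n(e⁻) = Q/F = 32630/96500 = 0.3381 mol
Fe²⁺ + 2e⁻ → Fe, so n(Fe) = 0.3381 / 2 = 0.1691 mol
m = 0.1691 × 55.85 = 9.44 g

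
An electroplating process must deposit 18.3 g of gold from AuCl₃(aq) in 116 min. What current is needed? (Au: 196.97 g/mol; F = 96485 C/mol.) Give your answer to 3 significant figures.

n(Au) = 18.3 / 196.97 = 0.09291 mol
Au³⁺ + 3e⁻ → Au, so n(e⁻) = 3 × 0.09291 = 0.2787 mol
Q = 0.2787 × 96485 = 26890 C
I = Q / t = 26890 / 6960 s = 3.86 A

3.86 A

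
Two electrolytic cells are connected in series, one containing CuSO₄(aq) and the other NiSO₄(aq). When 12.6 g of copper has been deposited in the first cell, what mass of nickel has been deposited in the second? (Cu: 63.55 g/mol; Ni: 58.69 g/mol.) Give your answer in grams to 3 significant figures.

n(Cu) = 12.6 / 63.55 = 0.1983 mol
Cu²⁺ + 2e⁻ → Cu, so n(e⁻) = 2 × 0.1983 = 0.3966 mol
Since the cells are in series, n(e⁻) in the Ni cell is also 0.3966 mol.
Ni²⁺ + 2e⁻ → Ni, so n(Ni) = 0.3966 / 2 = 0.1983 mol
m(Ni) = 0.1983 × 58.69 = 11.6 g

11.6 g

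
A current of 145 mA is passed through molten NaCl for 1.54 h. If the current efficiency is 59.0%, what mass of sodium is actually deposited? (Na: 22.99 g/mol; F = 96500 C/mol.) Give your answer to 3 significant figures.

Q = 0.145 × 5544 = 803.9 C
n(e⁻) = 803.9 / 96500 = 0.008331 mol
Na⁺ + e⁻ → Na, so theoretical m(Na) = 0.008331 × 22.99 = 0.1915 g
Actual mass = 59.0% × 0.1915 = 0.113 g

0.113 g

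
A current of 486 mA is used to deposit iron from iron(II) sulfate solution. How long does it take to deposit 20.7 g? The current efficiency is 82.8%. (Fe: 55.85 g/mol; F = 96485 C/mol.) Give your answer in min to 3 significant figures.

2960 min

n(Fe) = 20.7 / 55.85 = 0.3706 mol
Fe²⁺ + 2e⁻ → Fe, so n(e⁻) = 2 × 0.3706 = 0.7412 mol
Q = 0.7412 × 96485 / 0.828 = 86370 C
t = Q / I = 86370 / 0.486 = 1.777×10^5 s = 2960 min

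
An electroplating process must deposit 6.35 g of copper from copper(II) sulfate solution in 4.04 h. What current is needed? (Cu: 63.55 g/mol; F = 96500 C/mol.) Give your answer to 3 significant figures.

1.33 A

n(Cu) = 6.35 / 63.55 = 0.09992 mol
Cu²⁺ + 2e⁻ → Cu, so n(e⁻) = 2 × 0.09992 = 0.1998 mol
Q = 0.1998 × 96500 = 19280 C
I = Q / t = 19280 / 14544 s = 1.33 A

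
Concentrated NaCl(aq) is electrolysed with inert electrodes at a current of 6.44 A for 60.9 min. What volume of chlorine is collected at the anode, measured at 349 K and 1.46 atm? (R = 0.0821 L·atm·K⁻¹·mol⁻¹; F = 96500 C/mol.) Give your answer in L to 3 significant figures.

Q = 6.44 A × 3654 s = 23530 C
Moles of electrons = 23530 / 96500 = 0.2438 mol
2Cl⁻ → Cl₂ + 2e⁻, so n(Cl₂) = 0.2438 / 2 = 0.1219 mol
V = nRT/P = 0.1219 × 0.0821 × 349 / 1.46 = 2.392 L

2.39 L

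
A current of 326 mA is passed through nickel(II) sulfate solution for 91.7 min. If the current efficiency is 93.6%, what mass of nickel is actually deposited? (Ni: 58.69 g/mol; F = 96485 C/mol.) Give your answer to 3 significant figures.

0.511 g

Q = 0.326 × 5502 = 1794 C
n(e⁻) = 1794 / 96485 = 0.01859 mol
Ni²⁺ + 2e⁻ → Ni, so theoretical m(Ni) = 0.009295 × 58.69 = 0.5455 g
Actual mass = 93.6% × 0.5455 = 0.511 g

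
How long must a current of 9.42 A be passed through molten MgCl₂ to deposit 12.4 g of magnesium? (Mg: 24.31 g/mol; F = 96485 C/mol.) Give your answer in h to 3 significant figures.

n(Mg) = 12.4 / 24.31 = 0.5101 mol
Mg²⁺ + 2e⁻ → Mg, so n(e⁻) = 2 × 0.5101 = 1.020 mol
Q = 1.020 × 96485 = 98410 C
t = Q / I = 98410 / 9.42 = 10450 s = 2.90 h

2.90 h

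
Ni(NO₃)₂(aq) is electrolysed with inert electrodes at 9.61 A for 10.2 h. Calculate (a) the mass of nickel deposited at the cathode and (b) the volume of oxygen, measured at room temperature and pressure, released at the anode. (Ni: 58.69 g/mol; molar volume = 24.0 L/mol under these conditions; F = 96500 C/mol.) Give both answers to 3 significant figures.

Q = 9.61 × 36720 = 3.529×10^5 C; n(e⁻) = 3.529×10^5 / 96500 = 3.657 mol
Cathode: Ni²⁺ + 2e⁻ → Ni → n(Ni) = 3.657/2 = 1.829 mol → 107 g
Anode: 2H₂O → O₂ + 4H⁺ + 4e⁻ → n(O₂) = 3.657/4 = 0.9143 mol → 21.9 L

107 g Ni; 21.9 L O₂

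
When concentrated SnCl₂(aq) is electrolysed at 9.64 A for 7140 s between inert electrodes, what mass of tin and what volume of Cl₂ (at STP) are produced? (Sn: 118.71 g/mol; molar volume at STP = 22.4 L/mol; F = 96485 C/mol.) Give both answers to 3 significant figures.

Q = 9.64 × 7140 = 68830 C; n(e⁻) = 68830 / 96485 = 0.7134 mol
Cathode: Sn²⁺ + 2e⁻ → Sn → n(Sn) = 0.7134/2 = 0.3567 mol → 42.3 g
Anode: 2Cl⁻ → Cl₂ + 2e⁻ → n(Cl₂) = 0.7134/2 = 0.3567 mol → 7.99 L

42.3 g Sn; 7.99 L Cl₂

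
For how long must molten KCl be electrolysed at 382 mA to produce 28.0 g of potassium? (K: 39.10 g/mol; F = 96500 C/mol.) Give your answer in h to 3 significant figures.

n(K) = 28.0 / 39.10 = 0.7161 mol
K⁺ + e⁻ → K, so n(e⁻) = 0.7161 mol
Q = 0.7161 × 96500 = 69100 C
t = Q / I = 69100 / 0.382 = 1.809×10^5 s = 50.3 h

50.3 h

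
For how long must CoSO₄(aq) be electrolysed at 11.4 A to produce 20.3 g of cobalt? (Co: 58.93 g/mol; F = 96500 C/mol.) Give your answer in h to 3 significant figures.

1.62 h

n(Co) = 20.3 / 58.93 = 0.3445 mol
Co²⁺ + 2e⁻ → Co, so n(e⁻) = 2 × 0.3445 = 0.6890 mol
Q = 0.6890 × 96500 = 66490 C
t = Q / I = 66490 / 11.4 = 5832 s = 1.62 h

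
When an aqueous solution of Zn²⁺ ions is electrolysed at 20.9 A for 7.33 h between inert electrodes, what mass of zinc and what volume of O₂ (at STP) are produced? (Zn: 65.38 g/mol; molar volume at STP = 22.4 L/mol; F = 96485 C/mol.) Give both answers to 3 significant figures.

187 g Zn; 32.0 L O₂

Q = 20.9 × 26388 = 5.515×10^5 C; n(e⁻) = 5.515×10^5 / 96485 = 5.716 mol
Cathode: Zn²⁺ + 2e⁻ → Zn → n(Zn) = 5.716/2 = 2.858 mol → 187 g
Anode: 2H₂O → O₂ + 4H⁺ + 4e⁻ → n(O₂) = 5.716/4 = 1.429 mol → 32.0 L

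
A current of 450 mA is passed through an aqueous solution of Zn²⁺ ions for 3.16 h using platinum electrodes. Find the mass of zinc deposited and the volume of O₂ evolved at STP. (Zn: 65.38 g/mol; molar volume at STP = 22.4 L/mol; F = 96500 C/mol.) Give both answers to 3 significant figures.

1.73 g Zn; 0.297 L O₂

Q = 0.450 × 11376 = 5119 C; n(e⁻) = 5119 / 96500 = 0.05305 mol
Cathode: Zn²⁺ + 2e⁻ → Zn → n(Zn) = 0.05305/2 = 0.02653 mol → 1.73 g
Anode: 2H₂O → O₂ + 4H⁺ + 4e⁻ → n(O₂) = 0.05305/4 = 0.01326 mol → 0.297 L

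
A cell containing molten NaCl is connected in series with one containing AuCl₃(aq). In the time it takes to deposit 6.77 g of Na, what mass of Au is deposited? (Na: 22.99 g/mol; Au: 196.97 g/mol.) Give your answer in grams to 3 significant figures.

n(Na) = 6.77 / 22.99 = 0.2945 mol
Na⁺ + e⁻ → Na, so n(e⁻) = 0.2945 mol
Same current for the same time ⇒ same n(e⁻) = 0.2945 mol in both cells.
Au³⁺ + 3e⁻ → Au, so n(Au) = 0.2945 / 3 = 0.09817 mol
m(Au) = 0.09817 × 196.97 = 19.3 g

19.3 g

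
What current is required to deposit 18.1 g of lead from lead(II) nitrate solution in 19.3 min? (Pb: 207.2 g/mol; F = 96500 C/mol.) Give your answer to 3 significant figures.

14.6 A

n(Pb) = 18.1 / 207.2 = 0.08736 mol
Pb²⁺ + 2e⁻ → Pb, so n(e⁻) = 2 × 0.08736 = 0.1747 mol
Q = 0.1747 × 96500 = 16860 C
I = Q / t = 16860 / 1158 s = 14.6 A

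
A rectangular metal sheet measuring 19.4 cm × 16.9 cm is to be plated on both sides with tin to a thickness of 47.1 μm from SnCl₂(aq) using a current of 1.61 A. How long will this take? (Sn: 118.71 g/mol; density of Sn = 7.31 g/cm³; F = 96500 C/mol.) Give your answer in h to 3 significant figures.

Plated area = 2 × 19.4 × 16.9 = 655.7 cm²
Volume = 655.7 × 47.1×10⁻⁴ cm = 3.088 cm³
m(Sn) = 3.088 × 7.31 = 22.57 g
n(Sn) = 22.57 / 118.71 = 0.1901 mol; n(e⁻) = 2 × 0.1901 = 0.3802 mol
Q = 0.3802 × 96500 = 36690 C
t = 36690 / 1.61 = 22790 s = 6.33 h

6.33 h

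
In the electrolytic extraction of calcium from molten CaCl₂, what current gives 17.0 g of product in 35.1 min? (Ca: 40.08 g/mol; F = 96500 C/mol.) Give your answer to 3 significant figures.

n(Ca) = 17.0 / 40.08 = 0.4242 mol
Ca²⁺ + 2e⁻ → Ca, so n(e⁻) = 2 × 0.4242 = 0.8484 mol
Q = 0.8484 × 96500 = 81870 C
I = Q / t = 81870 / 2106 s = 38.9 A

38.9 A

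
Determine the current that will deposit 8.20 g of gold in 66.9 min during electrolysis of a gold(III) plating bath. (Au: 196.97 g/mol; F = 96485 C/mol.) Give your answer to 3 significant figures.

3.00 A

n(Au) = 8.20 / 196.97 = 0.04163 mol
Au³⁺ + 3e⁻ → Au, so n(e⁻) = 3 × 0.04163 = 0.1249 mol
Q = 0.1249 × 96485 = 12050 C
I = Q / t = 12050 / 4014 s = 3.00 A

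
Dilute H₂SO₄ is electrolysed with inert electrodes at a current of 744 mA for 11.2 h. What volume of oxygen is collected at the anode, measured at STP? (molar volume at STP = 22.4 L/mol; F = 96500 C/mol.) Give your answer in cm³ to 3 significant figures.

Q = It = 0.744 × 40320 = 30000 C
Moles of electrons = 30000 / 96500 = 0.3109 mol
2H₂O → O₂ + 4H⁺ + 4e⁻, so n(O₂) = 0.3109 / 4 = 0.07773 mol
V = 0.07773 × 22.4 = 1.741 L
= 1740 cm³

1740 cm³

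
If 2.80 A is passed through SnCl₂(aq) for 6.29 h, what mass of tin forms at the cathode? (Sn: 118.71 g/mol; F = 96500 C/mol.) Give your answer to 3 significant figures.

Q = It = 2.80 × 22644 = 63400 C
n(e⁻) = 63400 / 96500 = 0.6570 mol
Sn²⁺ + 2e⁻ → Sn, so n(Sn) = 0.6570 / 2 = 0.3285 mol
m = 0.3285 × 118.71 = 39.0 g

39.0 g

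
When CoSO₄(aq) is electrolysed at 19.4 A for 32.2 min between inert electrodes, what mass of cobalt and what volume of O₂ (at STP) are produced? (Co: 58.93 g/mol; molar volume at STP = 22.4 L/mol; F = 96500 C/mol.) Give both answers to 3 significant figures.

Q = 19.4 × 1932 = 37480 C; n(e⁻) = 37480 / 96500 = 0.3884 mol
Cathode: Co²⁺ + 2e⁻ → Co → n(Co) = 0.3884/2 = 0.1942 mol → 11.4 g
Anode: 2H₂O → O₂ + 4H⁺ + 4e⁻ → n(O₂) = 0.3884/4 = 0.09710 mol → 2.18 L

11.4 g Co; 2.18 L O₂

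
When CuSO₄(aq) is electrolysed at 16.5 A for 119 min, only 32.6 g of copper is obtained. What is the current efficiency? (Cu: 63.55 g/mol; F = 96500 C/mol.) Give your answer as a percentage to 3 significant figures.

Q = 16.5 × 7140 = 1.178×10^5 C
n(e⁻) = 1.178×10^5 / 96500 = 1.221 mol
Cu²⁺ + 2e⁻ → Cu, so theoretical n(Cu) = 0.6105 mol → 38.80 g
Efficiency = 32.6 / 38.80 = 0.8402 = 84.0%

84.0%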